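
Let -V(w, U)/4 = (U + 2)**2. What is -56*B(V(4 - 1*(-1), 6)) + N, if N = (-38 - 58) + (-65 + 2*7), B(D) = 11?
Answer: -763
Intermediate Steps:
V(w, U) = -4*(2 + U)**2 (V(w, U) = -4*(U + 2)**2 = -4*(2 + U)**2)
N = -147 (N = -96 + (-65 + 14) = -96 - 51 = -147)
-56*B(V(4 - 1*(-1), 6)) + N = -56*11 - 147 = -616 - 147 = -763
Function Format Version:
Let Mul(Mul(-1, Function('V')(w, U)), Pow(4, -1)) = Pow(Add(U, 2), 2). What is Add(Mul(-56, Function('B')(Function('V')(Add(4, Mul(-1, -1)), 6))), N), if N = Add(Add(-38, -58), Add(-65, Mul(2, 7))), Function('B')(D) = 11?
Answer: -763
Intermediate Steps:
Function('V')(w, U) = Mul(-4, Pow(Add(2, U), 2)) (Function('V')(w, U) = Mul(-4, Pow(Add(U, 2), 2)) = Mul(-4, Pow(Add(2, U), 2)))
N = -147 (N = Add(-96, Add(-65, 14)) = Add(-96, -51) = -147)
Add(Mul(-56, Function('B')(Function('V')(Add(4, Mul(-1, -1)), 6))), N) = Add(Mul(-56, 11), -147) = Add(-616, -147) = -763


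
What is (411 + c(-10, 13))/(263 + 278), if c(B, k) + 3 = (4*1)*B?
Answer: 368/541 ≈ 0.68022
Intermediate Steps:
c(B, k) = -3 + 4*B (c(B, k) = -3 + (4*1)*B = -3 + 4*B)
(411 + c(-10, 13))/(263 + 278) = (411 + (-3 + 4*(-10)))/(263 + 278) = (411 + (-3 - 40))/541 = (411 - 43)*(1/541) = 368*(1/541) = 368/541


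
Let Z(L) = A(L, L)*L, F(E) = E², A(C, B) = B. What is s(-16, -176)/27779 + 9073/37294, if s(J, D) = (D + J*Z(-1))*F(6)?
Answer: -5737261/1035990026 ≈ -0.0055379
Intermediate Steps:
Z(L) = L² (Z(L) = L*L = L²)
s(J, D) = 36*D + 36*J (s(J, D) = (D + J*(-1)²)*6² = (D + J*1)*36 = (D + J)*36 = 36*D + 36*J)
s(-16, -176)/27779 + 9073/37294 = (36*(-176) + 36*(-16))/27779 + 9073/37294 = (-6336 - 576)*(1/27779) + 9073*(1/37294) = -6912*1/27779 + 9073/37294 = -6912/27779 + 9073/37294 = -5737261/1035990026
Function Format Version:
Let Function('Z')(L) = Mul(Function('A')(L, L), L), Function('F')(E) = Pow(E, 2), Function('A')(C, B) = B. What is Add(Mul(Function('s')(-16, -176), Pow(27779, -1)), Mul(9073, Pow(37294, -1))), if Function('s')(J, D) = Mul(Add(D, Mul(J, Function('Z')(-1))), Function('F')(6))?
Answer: Rational(-5737261, 1035990026) ≈ -0.0055379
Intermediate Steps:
Function('Z')(L) = Pow(L, 2) (Function('Z')(L) = Mul(L, L) = Pow(L, 2))
Function('s')(J, D) = Add(Mul(36, D), Mul(36, J)) (Function('s')(J, D) = Mul(Add(D, Mul(J, Pow(-1, 2))), Pow(6, 2)) = Mul(Add(D, Mul(J, 1)), 36) = Mul(Add(D, J), 36) = Add(Mul(36, D), Mul(36, J)))
Add(Mul(Function('s')(-16, -176), Pow(27779, -1)), Mul(9073, Pow(37294, -1))) = Add(Mul(Add(Mul(36, -176), Mul(36, -16)), Pow(27779, -1)), Mul(9073, Pow(37294, -1))) = Add(Mul(Add(-6336, -576), Rational(1, 27779)), Mul(9073, Rational(1, 37294))) = Add(Mul(-6912, Rational(1, 27779)), Rational(9073, 37294)) = Add(Rational(-6912, 27779), Rational(9073, 37294)) = Rational(-5737261, 1035990026)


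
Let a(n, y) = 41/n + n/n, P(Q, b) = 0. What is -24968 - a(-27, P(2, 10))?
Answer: -674122/27 ≈ -24967.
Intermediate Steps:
a(n, y) = 1 + 41/n (a(n, y) = 41/n + 1 = 1 + 41/n)
-24968 - a(-27, P(2, 10)) = -24968 - (41 - 27)/(-27) = -24968 - (-1)*14/27 = -24968 - 1*(-14/27) = -24968 + 14/27 = -674122/27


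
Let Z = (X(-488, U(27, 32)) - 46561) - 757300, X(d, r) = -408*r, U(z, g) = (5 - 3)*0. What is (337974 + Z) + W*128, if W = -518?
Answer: -532191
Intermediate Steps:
U(z, g) = 0 (U(z, g) = 2*0 = 0)
Z = -803861 (Z = (-408*0 - 46561) - 757300 = (0 - 46561) - 757300 = -46561 - 757300 = -803861)
(337974 + Z) + W*128 = (337974 - 803861) - 518*128 = -465887 - 66304 = -532191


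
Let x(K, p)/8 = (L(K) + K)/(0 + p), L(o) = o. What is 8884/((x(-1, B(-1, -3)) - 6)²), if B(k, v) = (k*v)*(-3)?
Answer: 179901/361 ≈ 498.34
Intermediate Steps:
B(k, v) = -3*k*v
x(K, p) = 16*K/p (x(K, p) = 8*((K + K)/(0 + p)) = 8*((2*K)/p) = 8*(2*K/p) = 16*K/p)
8884/((x(-1, B(-1, -3)) - 6)²) = 8884/((16*(-1)/(-3*(-1)*(-3)) - 6)²) = 8884/((16*(-1)/(-9) - 6)²) = 8884/((16*(-1)*(-⅑) - 6)²) = 8884/((16/9 - 6)²) = 8884/((-38/9)²) = 8884/(1444/81) = 8884*(81/1444) = 179901/361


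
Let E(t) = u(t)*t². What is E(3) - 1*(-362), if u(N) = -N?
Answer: 335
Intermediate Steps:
E(t) = -t³ (E(t) = (-t)*t² = -t³)
E(3) - 1*(-362) = -1*3³ - 1*(-362) = -1*27 + 362 = -27 + 362 = 335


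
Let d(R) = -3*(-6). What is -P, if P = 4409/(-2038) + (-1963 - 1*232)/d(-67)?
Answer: 1138193/9171 ≈ 124.11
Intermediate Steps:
d(R) = 18
P = -1138193/9171 (P = 4409/(-2038) + (-1963 - 1*232)/18 = 4409*(-1/2038) + (-1963 - 232)*(1/18) = -4409/2038 - 2195*1/18 = -4409/2038 - 2195/18 = -1138193/9171 ≈ -124.11)
-P = -1*(-1138193/9171) = 1138193/9171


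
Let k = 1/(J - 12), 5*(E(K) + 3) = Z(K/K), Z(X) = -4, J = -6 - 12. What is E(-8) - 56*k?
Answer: -29/15 ≈ -1.9333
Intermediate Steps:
J = -18
E(K) = -19/5 (E(K) = -3 + (1/5)*(-4) = -3 - 4/5 = -19/5)
k = -1/30 (k = 1/(-18 - 12) = 1/(-30) = -1/30 ≈ -0.033333)
E(-8) - 56*k = -19/5 - 56*(-1/30) = -19/5 + 28/15 = -29/15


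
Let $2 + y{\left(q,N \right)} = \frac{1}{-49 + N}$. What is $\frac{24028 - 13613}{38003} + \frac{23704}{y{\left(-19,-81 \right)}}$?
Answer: $- \frac{117104286245}{9918783} \approx -11806.0$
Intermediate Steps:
$y{\left(q,N \right)} = -2 + \frac{1}{-49 + N}$
$\frac{24028 - 13613}{38003} + \frac{23704}{y{\left(-19,-81 \right)}} = \frac{24028 - 13613}{38003} + \frac{23704}{\frac{1}{-49 - 81} \left(99 - -162\right)} = 10415 \cdot \frac{1}{38003} + \frac{23704}{\frac{1}{-130} \left(99 + 162\right)} = \frac{10415}{38003} + \frac{23704}{\left(- \frac{1}{130}\right) 261} = \frac{10415}{38003} + \frac{23704}{- \frac{261}{130}} = \frac{10415}{38003} + 23704 \left(- \frac{130}{261}\right) = \frac{10415}{38003} - \frac{3081520}{261} = - \frac{117104286245}{9918783}$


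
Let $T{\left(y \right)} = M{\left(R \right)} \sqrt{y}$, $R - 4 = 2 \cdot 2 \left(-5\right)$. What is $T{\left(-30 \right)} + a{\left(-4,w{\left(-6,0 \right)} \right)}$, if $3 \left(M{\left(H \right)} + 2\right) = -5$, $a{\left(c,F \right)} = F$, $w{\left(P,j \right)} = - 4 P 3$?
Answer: $72 - \frac{11 i \sqrt{30}}{3} \approx 72.0 - 20.083 i$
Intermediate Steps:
$w{\left(P,j \right)} = - 12 P$
$R = -16$ ($R = 4 + 2 \cdot 2 \left(-5\right) = 4 + 4 \left(-5\right) = 4 - 20 = -16$)
$M{\left(H \right)} = - \frac{11}{3}$ ($M{\left(H \right)} = -2 + \frac{1}{3} \left(-5\right) = -2 - \frac{5}{3} = - \frac{11}{3}$)
$T{\left(y \right)} = - \frac{11 \sqrt{y}}{3}$
$T{\left(-30 \right)} + a{\left(-4,w{\left(-6,0 \right)} \right)} = - \frac{11 \sqrt{-30}}{3} - -72 = - \frac{11 i \sqrt{30}}{3} + 72 = 72 - \frac{11 i \sqrt{30}}{3}$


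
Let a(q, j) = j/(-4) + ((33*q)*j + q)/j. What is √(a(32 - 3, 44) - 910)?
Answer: √17743/22 ≈ 6.0547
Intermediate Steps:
a(q, j) = -j/4 + (q + 33*j*q)/j (a(q, j) = j*(-¼) + (33*j*q + q)/j = -j/4 + (q + 33*j*q)/j)
√(a(32 - 3, 44) - 910) = √((33*(32 - 3) - ¼*44 + (32 - 3)/44) - 910) = √((33*29 - 11 + 29*(1/44)) - 910) = √((957 - 11 + 29/44) - 910) = √(41653/44 - 910) = √(1613/44) = √17743/22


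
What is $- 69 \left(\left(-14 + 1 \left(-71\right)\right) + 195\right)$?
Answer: $-7590$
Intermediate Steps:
$- 69 \left(\left(-14 + 1 \left(-71\right)\right) + 195\right) = - 69 \left(\left(-14 - 71\right) + 195\right) = - 69 \left(-85 + 195\right) = \left(-69\right) 110 = -7590$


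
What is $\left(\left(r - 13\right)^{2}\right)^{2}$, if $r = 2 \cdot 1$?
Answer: $14641$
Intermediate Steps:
$r = 2$
$\left(\left(r - 13\right)^{2}\right)^{2} = \left(\left(2 - 13\right)^{2}\right)^{2} = \left(\left(-11\right)^{2}\right)^{2} = 121^{2} = 14641$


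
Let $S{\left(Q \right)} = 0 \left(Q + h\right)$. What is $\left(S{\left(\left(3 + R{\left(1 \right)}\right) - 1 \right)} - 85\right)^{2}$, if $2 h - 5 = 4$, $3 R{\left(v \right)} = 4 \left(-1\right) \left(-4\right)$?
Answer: $7225$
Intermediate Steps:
$R{\left(v \right)} = \frac{16}{3}$ ($R{\left(v \right)} = \frac{4 \left(-1\right) \left(-4\right)}{3} = \frac{\left(-4\right) \left(-4\right)}{3} = \frac{1}{3} \cdot 16 = \frac{16}{3}$)
$h = \frac{9}{2}$ ($h = \frac{5}{2} + \frac{1}{2} \cdot 4 = \frac{5}{2} + 2 = \frac{9}{2} \approx 4.5$)
$S{\left(Q \right)} = 0$ ($S{\left(Q \right)} = 0 \left(Q + \frac{9}{2}\right) = 0 \left(\frac{9}{2} + Q\right) = 0$)
$\left(S{\left(\left(3 + R{\left(1 \right)}\right) - 1 \right)} - 85\right)^{2} = \left(0 - 85\right)^{2} = \left(-85\right)^{2} = 7225$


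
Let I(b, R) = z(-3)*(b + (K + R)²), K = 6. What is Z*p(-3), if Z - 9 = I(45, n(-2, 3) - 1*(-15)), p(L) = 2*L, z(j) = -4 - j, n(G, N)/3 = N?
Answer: 5616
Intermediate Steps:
n(G, N) = 3*N
I(b, R) = -b - (6 + R)² (I(b, R) = (-4 - 1*(-3))*(b + (6 + R)²) = (-4 + 3)*(b + (6 + R)²) = -(b + (6 + R)²) = -b - (6 + R)²)
Z = -936 (Z = 9 + (-1*45 - (6 + (3*3 - 1*(-15)))²) = 9 + (-45 - (6 + (9 + 15))²) = 9 + (-45 - (6 + 24)²) = 9 + (-45 - 1*30²) = 9 + (-45 - 1*900) = 9 + (-45 - 900) = 9 - 945 = -936)
Z*p(-3) = -1872*(-3) = -936*(-6) = 5616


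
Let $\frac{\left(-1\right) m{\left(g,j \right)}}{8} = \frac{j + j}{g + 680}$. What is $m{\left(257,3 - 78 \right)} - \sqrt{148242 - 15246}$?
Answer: $\frac{1200}{937} - 2 \sqrt{33249} \approx -363.41$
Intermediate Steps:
$m{\left(g,j \right)} = - \frac{16 j}{680 + g}$ ($m{\left(g,j \right)} = - 8 \frac{j + j}{g + 680} = - 8 \frac{2 j}{680 + g} = - \frac{16 j}{680 + g}$)
$m{\left(257,3 - 78 \right)} - \sqrt{148242 - 15246} = - \frac{16 \left(3 - 78\right)}{680 + 257} - \sqrt{148242 - 15246} = - \frac{16 \left(3 - 78\right)}{937} - \sqrt{148242 - 15246} = \left(-16\right) \left(-75\right) \frac{1}{937} - \sqrt{132996} = \frac{1200}{937} - 2 \sqrt{33249}$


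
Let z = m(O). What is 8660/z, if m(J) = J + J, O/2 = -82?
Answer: -2165/82 ≈ -26.402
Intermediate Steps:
O = -164 (O = 2*(-82) = -164)
m(J) = 2*J
z = -328 (z = 2*(-164) = -328)
8660/z = 8660/(-328) = 8660*(-1/328) = -2165/82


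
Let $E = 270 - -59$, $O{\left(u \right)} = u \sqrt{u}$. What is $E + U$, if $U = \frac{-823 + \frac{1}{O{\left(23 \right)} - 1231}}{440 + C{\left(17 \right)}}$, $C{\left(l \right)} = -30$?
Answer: $\frac{201528708767}{616309540} - \frac{23 \sqrt{23}}{616309540} \approx 326.99$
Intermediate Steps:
$O{\left(u \right)} = u^{\frac{3}{2}}$
$U = - \frac{823}{410} + \frac{1}{410 \left(-1231 + 23 \sqrt{23}\right)}$ ($U = \frac{-823 + \frac{1}{23^{\frac{3}{2}} - 1231}}{440 - 30} = \frac{-823 + \frac{1}{23 \sqrt{23} - 1231}}{410} = \left(-823 + \frac{1}{-1231 + 23 \sqrt{23}}\right) \frac{1}{410} = - \frac{823}{410} + \frac{1}{410 \left(-1231 + 23 \sqrt{23}\right)} \approx -2.0073$)
$E = 329$ ($E = 270 + 59 = 329$)
$E + U = 329 - \left(\frac{1237129893}{616309540} + \frac{23 \sqrt{23}}{616309540}\right) = \frac{201528708767}{616309540} - \frac{23 \sqrt{23}}{616309540}$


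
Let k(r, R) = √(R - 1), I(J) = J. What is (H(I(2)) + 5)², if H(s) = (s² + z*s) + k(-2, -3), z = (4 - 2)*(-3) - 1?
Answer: 21 - 20*I ≈ 21.0 - 20.0*I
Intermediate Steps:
k(r, R) = √(-1 + R)
z = -7 (z = 2*(-3) - 1 = -6 - 1 = -7)
H(s) = s² - 7*s + 2*I (H(s) = (s² - 7*s) + √(-1 - 3) = (s² - 7*s) + √(-4) = (s² - 7*s) + 2*I = s² - 7*s + 2*I)
(H(I(2)) + 5)² = ((2² - 7*2 + 2*I) + 5)² = ((4 - 14 + 2*I) + 5)² = ((-10 + 2*I) + 5)² = (-5 + 2*I)²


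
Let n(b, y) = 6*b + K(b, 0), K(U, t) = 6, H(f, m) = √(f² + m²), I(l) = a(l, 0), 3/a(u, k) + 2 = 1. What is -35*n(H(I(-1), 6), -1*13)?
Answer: -210 - 630*√5 ≈ -1618.7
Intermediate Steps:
a(u, k) = -3 (a(u, k) = 3/(-2 + 1) = 3/(-1) = 3*(-1) = -3)
I(l) = -3
n(b, y) = 6 + 6*b (n(b, y) = 6*b + 6 = 6 + 6*b)
-35*n(H(I(-1), 6), -1*13) = -35*(6 + 6*√((-3)² + 6²)) = -35*(6 + 6*√(9 + 36)) = -35*(6 + 6*√45) = -35*(6 + 6*(3*√5)) = -35*(6 + 18*√5) = -210 - 630*√5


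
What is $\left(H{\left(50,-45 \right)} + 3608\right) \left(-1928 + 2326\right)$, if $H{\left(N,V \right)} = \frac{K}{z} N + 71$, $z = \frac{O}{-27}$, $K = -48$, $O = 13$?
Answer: $\frac{44825546}{13} \approx 3.4481 \cdot 10^{6}$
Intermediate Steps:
$z = - \frac{13}{27}$ ($z = \frac{13}{-27} = 13 \left(- \frac{1}{27}\right) = - \frac{13}{27} \approx -0.48148$)
$H{\left(N,V \right)} = 71 + \frac{1296 N}{13}$ ($H{\left(N,V \right)} = - \frac{48}{- \frac{13}{27}} N + 71 = \left(-48\right) \left(- \frac{27}{13}\right) N + 71 = \frac{1296 N}{13} + 71 = 71 + \frac{1296 N}{13}$)
$\left(H{\left(50,-45 \right)} + 3608\right) \left(-1928 + 2326\right) = \left(\left(71 + \frac{1296}{13} \cdot 50\right) + 3608\right) \left(-1928 + 2326\right) = \left(\left(71 + \frac{64800}{13}\right) + 3608\right) 398 = \left(\frac{65723}{13} + 3608\right) 398 = \frac{112627}{13} \cdot 398 = \frac{44825546}{13}$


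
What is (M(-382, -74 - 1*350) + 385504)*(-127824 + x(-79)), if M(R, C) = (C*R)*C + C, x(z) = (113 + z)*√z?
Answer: 8729018130048 - 2321837968*I*√79 ≈ 8.729e+12 - 2.0637e+10*I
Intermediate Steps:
x(z) = √z*(113 + z)
M(R, C) = C + R*C² (M(R, C) = R*C² + C = C + R*C²)
(M(-382, -74 - 1*350) + 385504)*(-127824 + x(-79)) = ((-74 - 1*350)*(1 + (-74 - 1*350)*(-382)) + 385504)*(-127824 + √(-79)*(113 - 79)) = ((-74 - 350)*(1 + (-74 - 350)*(-382)) + 385504)*(-127824 + (I*√79)*34) = (-424*(1 - 424*(-382)) + 385504)*(-127824 + 34*I*√79) = (-424*(1 + 161968) + 385504)*(-127824 + 34*I*√79) = (-424*161969 + 385504)*(-127824 + 34*I*√79) = (-68674856 + 385504)*(-127824 + 34*I*√79) = -68289352*(-127824 + 34*I*√79) = 8729018130048 - 2321837968*I*√79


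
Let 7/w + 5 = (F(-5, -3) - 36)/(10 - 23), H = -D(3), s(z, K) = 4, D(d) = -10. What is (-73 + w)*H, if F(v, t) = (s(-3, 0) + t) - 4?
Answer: -765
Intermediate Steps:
H = 10 (H = -1*(-10) = 10)
F(v, t) = t (F(v, t) = (4 + t) - 4 = t)
w = -7/2 (w = 7/(-5 + (-3 - 36)/(10 - 23)) = 7/(-5 - 39/(-13)) = 7/(-5 - 39*(-1/13)) = 7/(-5 + 3) = 7/(-2) = 7*(-½) = -7/2 ≈ -3.5000)
(-73 + w)*H = (-73 - 7/2)*10 = -153/2*10 = -765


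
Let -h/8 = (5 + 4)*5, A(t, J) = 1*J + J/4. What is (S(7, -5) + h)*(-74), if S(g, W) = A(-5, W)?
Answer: 54205/2 ≈ 27103.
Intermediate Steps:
A(t, J) = 5*J/4 (A(t, J) = J + J*(1/4) = J + J/4 = 5*J/4)
h = -360 (h = -8*(5 + 4)*5 = -72*5 = -8*45 = -360)
S(g, W) = 5*W/4
(S(7, -5) + h)*(-74) = ((5/4)*(-5) - 360)*(-74) = (-25/4 - 360)*(-74) = -1465/4*(-74) = 54205/2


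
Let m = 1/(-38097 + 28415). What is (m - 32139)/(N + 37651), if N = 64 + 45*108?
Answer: -311169799/412211150 ≈ -0.75488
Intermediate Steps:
N = 4924 (N = 64 + 4860 = 4924)
m = -1/9682 (m = 1/(-9682) = -1/9682 ≈ -0.00010328)
(m - 32139)/(N + 37651) = (-1/9682 - 32139)/(4924 + 37651) = -311169799/9682/42575 = -311169799/9682*1/42575 = -311169799/412211150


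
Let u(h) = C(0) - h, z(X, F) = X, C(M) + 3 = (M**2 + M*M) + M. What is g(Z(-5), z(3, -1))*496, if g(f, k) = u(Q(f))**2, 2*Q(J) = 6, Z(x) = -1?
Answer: 17856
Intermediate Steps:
C(M) = -3 + M + 2*M**2 (C(M) = -3 + ((M**2 + M*M) + M) = -3 + ((M**2 + M**2) + M) = -3 + (2*M**2 + M) = -3 + (M + 2*M**2) = -3 + M + 2*M**2)
Q(J) = 3 (Q(J) = (1/2)*6 = 3)
u(h) = -3 - h (u(h) = (-3 + 0 + 2*0**2) - h = (-3 + 0 + 2*0) - h = (-3 + 0 + 0) - h = -3 - h)
g(f, k) = 36 (g(f, k) = (-3 - 1*3)**2 = (-3 - 3)**2 = (-6)**2 = 36)
g(Z(-5), z(3, -1))*496 = 36*496 = 17856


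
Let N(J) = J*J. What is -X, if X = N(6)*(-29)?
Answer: 1044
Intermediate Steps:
N(J) = J²
X = -1044 (X = 6²*(-29) = 36*(-29) = -1044)
-X = -1*(-1044) = 1044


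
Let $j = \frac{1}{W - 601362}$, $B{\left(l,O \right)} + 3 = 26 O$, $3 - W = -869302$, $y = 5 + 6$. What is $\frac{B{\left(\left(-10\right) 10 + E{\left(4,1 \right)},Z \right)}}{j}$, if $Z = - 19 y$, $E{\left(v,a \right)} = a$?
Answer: $-1456806091$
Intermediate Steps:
$y = 11$
$W = 869305$ ($W = 3 - -869302 = 3 + 869302 = 869305$)
$Z = -209$ ($Z = \left(-19\right) 11 = -209$)
$B{\left(l,O \right)} = -3 + 26 O$
$j = \frac{1}{267943}$ ($j = \frac{1}{869305 - 601362} = \frac{1}{267943} \approx 3.7321 \cdot 10^{-6}$)
$\frac{B{\left(\left(-10\right) 10 + E{\left(4,1 \right)},Z \right)}}{j} = \left(-3 + 26 \left(-209\right)\right) \frac{1}{\frac{1}{267943}} = \left(-3 - 5434\right) 267943 = \left(-5437\right) 267943 = -1456806091$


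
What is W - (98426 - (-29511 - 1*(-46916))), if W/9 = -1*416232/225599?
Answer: -18282002667/225599 ≈ -81038.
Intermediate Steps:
W = -3746088/225599 (W = 9*(-1*416232/225599) = 9*(-416232*1/225599) = 9*(-416232/225599) = -3746088/225599 ≈ -16.605)
W - (98426 - (-29511 - 1*(-46916))) = -3746088/225599 - (98426 - (-29511 - 1*(-46916))) = -3746088/225599 - (98426 - (-29511 + 46916)) = -3746088/225599 - (98426 - 1*17405) = -3746088/225599 - (98426 - 17405) = -3746088/225599 - 1*81021 = -3746088/225599 - 81021 = -18282002667/225599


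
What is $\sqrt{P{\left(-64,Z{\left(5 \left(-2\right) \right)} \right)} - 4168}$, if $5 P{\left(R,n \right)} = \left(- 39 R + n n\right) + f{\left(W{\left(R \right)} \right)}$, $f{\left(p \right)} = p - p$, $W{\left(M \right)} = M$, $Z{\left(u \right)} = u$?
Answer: $\frac{2 i \sqrt{22805}}{5} \approx 60.405 i$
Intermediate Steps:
$f{\left(p \right)} = 0$
$P{\left(R,n \right)} = - \frac{39 R}{5} + \frac{n^{2}}{5}$ ($P{\left(R,n \right)} = \frac{\left(- 39 R + n n\right) + 0}{5} = \frac{\left(- 39 R + n^{2}\right) + 0}{5} = \frac{\left(n^{2} - 39 R\right) + 0}{5} = \frac{n^{2} - 39 R}{5} = - \frac{39 R}{5} + \frac{n^{2}}{5}$)
$\sqrt{P{\left(-64,Z{\left(5 \left(-2\right) \right)} \right)} - 4168} = \sqrt{\left(\left(- \frac{39}{5}\right) \left(-64\right) + \frac{\left(5 \left(-2\right)\right)^{2}}{5}\right) - 4168} = \sqrt{\left(\frac{2496}{5} + \frac{\left(-10\right)^{2}}{5}\right) - 4168} = \sqrt{\left(\frac{2496}{5} + \frac{1}{5} \cdot 100\right) - 4168} = \sqrt{\left(\frac{2496}{5} + 20\right) - 4168} = \sqrt{\frac{2596}{5} - 4168} = \sqrt{- \frac{18244}{5}} = \frac{2 i \sqrt{22805}}{5}$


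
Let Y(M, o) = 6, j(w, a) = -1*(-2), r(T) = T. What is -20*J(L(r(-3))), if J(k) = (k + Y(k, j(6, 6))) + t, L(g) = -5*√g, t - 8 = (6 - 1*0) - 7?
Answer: -260 + 100*I*√3 ≈ -260.0 + 173.21*I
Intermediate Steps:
j(w, a) = 2
t = 7 (t = 8 + ((6 - 1*0) - 7) = 8 + ((6 + 0) - 7) = 8 + (6 - 7) = 8 - 1 = 7)
J(k) = 13 + k (J(k) = (k + 6) + 7 = (6 + k) + 7 = 13 + k)
-20*J(L(r(-3))) = -20*(13 - 5*I*√3) = -260 + 100*I*√3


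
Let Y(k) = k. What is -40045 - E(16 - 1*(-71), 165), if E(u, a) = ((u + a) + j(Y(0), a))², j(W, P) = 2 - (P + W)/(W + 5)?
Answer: -88886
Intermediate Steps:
j(W, P) = 2 - (P + W)/(5 + W)
E(u, a) = (2 + u + 4*a/5)² (E(u, a) = ((u + a) + (10 + 0 - a)/(5 + 0))² = ((a + u) + (10 - a)/5)² = ((a + u) + (2 - a/5))² = (2 + u + 4*a/5)²)
-40045 - E(16 - 1*(-71), 165) = -40045 - (10 + 4*165 + 5*(16 - 1*(-71)))²/25 = -40045 - (10 + 660 + 5*(16 + 71))²/25 = -40045 - (10 + 660 + 5*87)²/25 = -40045 - (10 + 660 + 435)²/25 = -40045 - 1105²/25 = -40045 - 1221025/25 = -40045 - 1*48841 = -40045 - 48841 = -88886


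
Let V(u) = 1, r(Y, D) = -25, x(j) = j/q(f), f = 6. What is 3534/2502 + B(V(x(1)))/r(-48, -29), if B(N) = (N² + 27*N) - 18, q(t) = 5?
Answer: 2111/2085 ≈ 1.0125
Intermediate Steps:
x(j) = j/5
B(N) = -18 + N² + 27*N
3534/2502 + B(V(x(1)))/r(-48, -29) = 3534/2502 + (-18 + 1² + 27*1)/(-25) = 3534*(1/2502) + (-18 + 1 + 27)*(-1/25) = 589/417 + 10*(-1/25) = 589/417 - ⅖ = 2111/2085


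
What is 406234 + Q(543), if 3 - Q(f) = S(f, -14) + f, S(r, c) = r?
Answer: 405151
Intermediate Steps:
Q(f) = 3 - 2*f (Q(f) = 3 - (f + f) = 3 - 2*f)
406234 + Q(543) = 406234 + (3 - 2*543) = 406234 + (3 - 1086) = 406234 - 1083 = 405151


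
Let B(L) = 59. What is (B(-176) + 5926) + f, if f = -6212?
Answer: -227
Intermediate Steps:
(B(-176) + 5926) + f = (59 + 5926) - 6212 = 5985 - 6212 = -227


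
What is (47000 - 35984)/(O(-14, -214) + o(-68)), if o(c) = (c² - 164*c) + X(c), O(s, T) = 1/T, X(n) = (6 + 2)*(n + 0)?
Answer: 261936/362183 ≈ 0.72321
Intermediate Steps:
X(n) = 8*n
o(c) = c² - 156*c (o(c) = (c² - 164*c) + 8*c = c² - 156*c)
(47000 - 35984)/(O(-14, -214) + o(-68)) = (47000 - 35984)/(1/(-214) - 68*(-156 - 68)) = 11016/(-1/214 - 68*(-224)) = 11016/(-1/214 + 15232) = 11016/(3259647/214) = 11016*(214/3259647) = 261936/362183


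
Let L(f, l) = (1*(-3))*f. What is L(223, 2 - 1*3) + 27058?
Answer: 26389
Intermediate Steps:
L(f, l) = -3*f
L(223, 2 - 1*3) + 27058 = -3*223 + 27058 = -669 + 27058 = 26389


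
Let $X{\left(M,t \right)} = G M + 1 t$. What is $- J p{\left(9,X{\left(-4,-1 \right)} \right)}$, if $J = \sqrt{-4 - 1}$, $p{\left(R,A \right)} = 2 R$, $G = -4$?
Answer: $- 18 i \sqrt{5} \approx - 40.249 i$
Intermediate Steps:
$X{\left(M,t \right)} = t - 4 M$ ($X{\left(M,t \right)} = - 4 M + 1 t = - 4 M + t = t - 4 M$)
$J = i \sqrt{5}$ ($J = \sqrt{-5} = i \sqrt{5} \approx 2.2361 i$)
$- J p{\left(9,X{\left(-4,-1 \right)} \right)} = - i \sqrt{5} \cdot 2 \cdot 9 = - i \sqrt{5} \cdot 18 = - 18 i \sqrt{5}$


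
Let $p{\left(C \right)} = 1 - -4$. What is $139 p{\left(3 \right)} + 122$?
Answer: $817$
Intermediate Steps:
$p{\left(C \right)} = 5$ ($p{\left(C \right)} = 1 + 4 = 5$)
$139 p{\left(3 \right)} + 122 = 139 \cdot 5 + 122 = 695 + 122 = 817$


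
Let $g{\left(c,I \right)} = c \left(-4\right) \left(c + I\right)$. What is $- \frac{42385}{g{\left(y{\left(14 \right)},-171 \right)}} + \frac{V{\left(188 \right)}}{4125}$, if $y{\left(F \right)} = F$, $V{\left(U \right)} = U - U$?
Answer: $- \frac{6055}{1256} \approx -4.8209$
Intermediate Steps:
$V{\left(U \right)} = 0$
$g{\left(c,I \right)} = - 4 c \left(I + c\right)$
$- \frac{42385}{g{\left(y{\left(14 \right)},-171 \right)}} + \frac{V{\left(188 \right)}}{4125} = - \frac{42385}{\left(-4\right) 14 \left(-171 + 14\right)} + \frac{0}{4125} = - \frac{42385}{\left(-4\right) 14 \left(-157\right)} + 0 \cdot \frac{1}{4125} = - \frac{42385}{8792} + 0 = \left(-42385\right) \frac{1}{8792} + 0 = - \frac{6055}{1256} + 0 = - \frac{6055}{1256}$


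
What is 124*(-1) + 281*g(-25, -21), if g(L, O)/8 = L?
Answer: -56324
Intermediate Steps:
g(L, O) = 8*L
124*(-1) + 281*g(-25, -21) = 124*(-1) + 281*(8*(-25)) = -124 + 281*(-200) = -124 - 56200 = -56324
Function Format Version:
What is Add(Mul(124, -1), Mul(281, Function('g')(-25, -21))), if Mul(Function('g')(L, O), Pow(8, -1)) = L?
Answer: -56324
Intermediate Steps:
Function('g')(L, O) = Mul(8, L)
Add(Mul(124, -1), Mul(281, Function('g')(-25, -21))) = Add(Mul(124, -1), Mul(281, Mul(8, -25))) = Add(-124, Mul(281, -200)) = Add(-124, -56200) = -56324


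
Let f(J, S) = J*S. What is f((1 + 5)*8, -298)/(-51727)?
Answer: 14304/51727 ≈ 0.27653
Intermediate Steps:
f((1 + 5)*8, -298)/(-51727) = (((1 + 5)*8)*(-298))/(-51727) = ((6*8)*(-298))*(-1/51727) = (48*(-298))*(-1/51727) = -14304*(-1/51727) = 14304/51727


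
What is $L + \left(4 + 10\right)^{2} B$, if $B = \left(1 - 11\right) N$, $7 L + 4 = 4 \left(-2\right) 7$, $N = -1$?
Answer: $\frac{13660}{7} \approx 1951.4$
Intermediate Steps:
$L = - \frac{60}{7}$ ($L = - \frac{4}{7} + \frac{4 \left(-2\right) 7}{7} = - \frac{4}{7} + \frac{\left(-8\right) 7}{7} = - \frac{4}{7} + \frac{1}{7} \left(-56\right) = - \frac{4}{7} - 8 = - \frac{60}{7} \approx -8.5714$)
$B = 10$ ($B = \left(1 - 11\right) \left(-1\right) = \left(-10\right) \left(-1\right) = 10$)
$L + \left(4 + 10\right)^{2} B = - \frac{60}{7} + \left(4 + 10\right)^{2} \cdot 10 = - \frac{60}{7} + 14^{2} \cdot 10 = - \frac{60}{7} + 196 \cdot 10 = - \frac{60}{7} + 1960 = \frac{13660}{7}$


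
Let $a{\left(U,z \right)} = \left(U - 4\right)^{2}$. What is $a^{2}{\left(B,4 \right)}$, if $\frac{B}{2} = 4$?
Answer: $256$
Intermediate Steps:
$B = 8$ ($B = 2 \cdot 4 = 8$)
$a{\left(U,z \right)} = \left(-4 + U\right)^{2}$
$a^{2}{\left(B,4 \right)} = \left(\left(-4 + 8\right)^{2}\right)^{2} = \left(4^{2}\right)^{2} = 16^{2} = 256$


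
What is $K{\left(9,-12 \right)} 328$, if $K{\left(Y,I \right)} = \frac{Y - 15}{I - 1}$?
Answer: $\frac{1968}{13} \approx 151.38$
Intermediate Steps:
$K{\left(Y,I \right)} = \frac{-15 + Y}{-1 + I}$
$K{\left(9,-12 \right)} 328 = \frac{-15 + 9}{-1 - 12} \cdot 328 = \frac{1}{-13} \left(-6\right) 328 = \left(- \frac{1}{13}\right) \left(-6\right) 328 = \frac{6}{13} \cdot 328 = \frac{1968}{13}$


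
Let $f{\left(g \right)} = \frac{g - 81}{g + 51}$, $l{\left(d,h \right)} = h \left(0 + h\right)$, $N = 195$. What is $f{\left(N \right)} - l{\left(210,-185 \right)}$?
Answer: $- \frac{1403206}{41} \approx -34225.0$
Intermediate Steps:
$l{\left(d,h \right)} = h^{2}$ ($l{\left(d,h \right)} = h h = h^{2}$)
$f{\left(g \right)} = \frac{-81 + g}{51 + g}$
$f{\left(N \right)} - l{\left(210,-185 \right)} = \frac{-81 + 195}{51 + 195} - \left(-185\right)^{2} = \frac{1}{246} \cdot 114 - 34225 = \frac{19}{41} - 34225 = - \frac{1403206}{41}$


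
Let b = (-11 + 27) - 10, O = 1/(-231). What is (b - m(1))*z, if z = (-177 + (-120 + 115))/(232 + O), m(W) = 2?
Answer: -168168/53591 ≈ -3.1380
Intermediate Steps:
O = -1/231 ≈ -0.0043290
b = 6 (b = 16 - 10 = 6)
z = -42042/53591 (z = (-177 + (-120 + 115))/(232 - 1/231) = (-177 - 5)/(53591/231) = -182*231/53591 = -42042/53591 ≈ -0.78450)
(b - m(1))*z = (6 - 1*2)*(-42042/53591) = (6 - 2)*(-42042/53591) = 4*(-42042/53591) = -168168/53591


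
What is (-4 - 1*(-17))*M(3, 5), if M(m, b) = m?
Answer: 39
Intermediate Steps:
(-4 - 1*(-17))*M(3, 5) = (-4 - 1*(-17))*3 = (-4 + 17)*3 = 13*3 = 39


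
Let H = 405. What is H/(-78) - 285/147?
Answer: -9085/1274 ≈ -7.1311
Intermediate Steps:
H/(-78) - 285/147 = 405/(-78) - 285/147 = 405*(-1/78) - 285*1/147 = -135/26 - 95/49 = -9085/1274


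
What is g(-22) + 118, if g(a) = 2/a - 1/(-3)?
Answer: 3902/33 ≈ 118.24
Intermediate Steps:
g(a) = ⅓ + 2/a (g(a) = 2/a - 1*(-⅓) = 2/a + ⅓ = ⅓ + 2/a)
g(-22) + 118 = (⅓)*(6 - 22)/(-22) + 118 = (⅓)*(-1/22)*(-16) + 118 = 8/33 + 118 = 3902/33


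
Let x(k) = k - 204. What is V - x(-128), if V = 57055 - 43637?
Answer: 13750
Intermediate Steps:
V = 13418
x(k) = -204 + k
V - x(-128) = 13418 - (-204 - 128) = 13418 - 1*(-332) = 13418 + 332 = 13750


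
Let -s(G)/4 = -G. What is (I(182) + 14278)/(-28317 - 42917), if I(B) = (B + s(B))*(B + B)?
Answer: -172759/35617 ≈ -4.8505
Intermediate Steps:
s(G) = 4*G (s(G) = -(-4)*G = 4*G)
I(B) = 10*B**2 (I(B) = (B + 4*B)*(B + B) = (5*B)*(2*B) = 10*B**2)
(I(182) + 14278)/(-28317 - 42917) = (10*182**2 + 14278)/(-28317 - 42917) = (10*33124 + 14278)/(-71234) = (331240 + 14278)*(-1/71234) = 345518*(-1/71234) = -172759/35617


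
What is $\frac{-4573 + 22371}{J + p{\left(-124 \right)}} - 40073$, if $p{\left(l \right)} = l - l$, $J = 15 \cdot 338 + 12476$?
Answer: $- \frac{351551530}{8773} \approx -40072.0$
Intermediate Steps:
$J = 17546$ ($J = 5070 + 12476 = 17546$)
$p{\left(l \right)} = 0$
$\frac{-4573 + 22371}{J + p{\left(-124 \right)}} - 40073 = \frac{-4573 + 22371}{17546 + 0} - 40073 = \frac{17798}{17546} - 40073 = 17798 \cdot \frac{1}{17546} - 40073 = \frac{8899}{8773} - 40073 = - \frac{351551530}{8773}$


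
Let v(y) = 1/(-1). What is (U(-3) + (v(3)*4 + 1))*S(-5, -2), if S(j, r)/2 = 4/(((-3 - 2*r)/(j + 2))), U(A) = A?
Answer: 144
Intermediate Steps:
v(y) = -1
S(j, r) = 8*(2 + j)/(-3 - 2*r) (S(j, r) = 2*(4/(((-3 - 2*r)/(j + 2)))) = 2*(4/(((-3 - 2*r)/(2 + j)))) = 2*(4*((2 + j)/(-3 - 2*r))) = 2*(4*(2 + j)/(-3 - 2*r)) = 8*(2 + j)/(-3 - 2*r))
(U(-3) + (v(3)*4 + 1))*S(-5, -2) = (-3 + (-1*4 + 1))*(8*(-2 - 1*(-5))/(3 + 2*(-2))) = (-3 + (-4 + 1))*(8*(-2 + 5)/(3 - 4)) = (-3 - 3)*(8*3/(-1)) = -48*(-1)*3 = -6*(-24) = 144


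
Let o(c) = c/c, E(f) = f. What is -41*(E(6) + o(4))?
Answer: -287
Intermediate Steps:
o(c) = 1
-41*(E(6) + o(4)) = -41*(6 + 1) = -41*7 = -287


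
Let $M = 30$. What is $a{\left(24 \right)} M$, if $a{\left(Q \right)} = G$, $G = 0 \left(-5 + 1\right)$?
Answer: $0$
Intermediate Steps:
$G = 0$ ($G = 0 \left(-4\right) = 0$)
$a{\left(Q \right)} = 0$
$a{\left(24 \right)} M = 0 \cdot 30 = 0$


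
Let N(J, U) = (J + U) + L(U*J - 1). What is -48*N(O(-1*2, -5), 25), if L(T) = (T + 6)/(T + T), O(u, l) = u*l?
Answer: -141480/83 ≈ -1704.6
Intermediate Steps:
O(u, l) = l*u
L(T) = (6 + T)/(2*T) (L(T) = (6 + T)/((2*T)) = (6 + T)*(1/(2*T)) = (6 + T)/(2*T))
N(J, U) = J + U + (5 + J*U)/(2*(-1 + J*U)) (N(J, U) = (J + U) + (6 + (U*J - 1))/(2*(U*J - 1)) = (J + U) + (6 + (J*U - 1))/(2*(J*U - 1)) = (J + U) + (6 + (-1 + J*U))/(2*(-1 + J*U)) = (J + U) + (5 + J*U)/(2*(-1 + J*U)) = J + U + (5 + J*U)/(2*(-1 + J*U)))
-48*N(O(-1*2, -5), 25) = -24*(5 - (-5)*2*25 + 2*(-1 - (-5)*2*25)*(-(-5)*2 + 25))/(-1 - (-5)*2*25) = -24*(5 - 5*(-2)*25 + 2*(-1 - 5*(-2)*25)*(-5*(-2) + 25))/(-1 - 5*(-2)*25) = -24*(5 + 10*25 + 2*(-1 + 10*25)*(10 + 25))/(-1 + 10*25) = -24*(5 + 250 + 2*(-1 + 250)*35)/(-1 + 250) = -24*(5 + 250 + 2*249*35)/249 = -24*(5 + 250 + 17430)/249 = -24*17685/249 = -48*5895/166 = -141480/83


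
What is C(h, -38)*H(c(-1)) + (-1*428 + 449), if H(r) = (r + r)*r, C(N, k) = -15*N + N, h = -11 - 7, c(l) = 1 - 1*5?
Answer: 8085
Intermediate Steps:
c(l) = -4 (c(l) = 1 - 5 = -4)
h = -18
C(N, k) = -14*N
H(r) = 2*r² (H(r) = (2*r)*r = 2*r²)
C(h, -38)*H(c(-1)) + (-1*428 + 449) = (-14*(-18))*(2*(-4)²) + (-1*428 + 449) = 252*(2*16) + (-428 + 449) = 252*32 + 21 = 8064 + 21 = 8085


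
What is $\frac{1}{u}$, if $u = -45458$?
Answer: $- \frac{1}{45458} \approx -2.1998 \cdot 10^{-5}$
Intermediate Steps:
$\frac{1}{u} = \frac{1}{-45458} = - \frac{1}{45458}$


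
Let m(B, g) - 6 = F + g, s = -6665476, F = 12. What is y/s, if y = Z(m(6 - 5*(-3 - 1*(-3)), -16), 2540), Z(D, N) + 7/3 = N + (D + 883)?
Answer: -2567/4999107 ≈ -0.00051349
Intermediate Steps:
m(B, g) = 18 + g (m(B, g) = 6 + (12 + g) = 18 + g)
Z(D, N) = 2642/3 + D + N (Z(D, N) = -7/3 + (N + (D + 883)) = -7/3 + (N + (883 + D)) = -7/3 + (883 + D + N) = 2642/3 + D + N)
y = 10268/3 (y = 2642/3 + (18 - 16) + 2540 = 2642/3 + 2 + 2540 = 10268/3 ≈ 3422.7)
y/s = (10268/3)/(-6665476) = (10268/3)*(-1/6665476) = -2567/4999107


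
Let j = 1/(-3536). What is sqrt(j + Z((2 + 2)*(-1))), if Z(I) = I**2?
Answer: 5*sqrt(500123)/884 ≈ 4.0000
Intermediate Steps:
j = -1/3536 ≈ -0.00028281
sqrt(j + Z((2 + 2)*(-1))) = sqrt(-1/3536 + ((2 + 2)*(-1))**2) = sqrt(-1/3536 + (4*(-1))**2) = sqrt(-1/3536 + (-4)**2) = sqrt(-1/3536 + 16) = sqrt(56575/3536) = 5*sqrt(500123)/884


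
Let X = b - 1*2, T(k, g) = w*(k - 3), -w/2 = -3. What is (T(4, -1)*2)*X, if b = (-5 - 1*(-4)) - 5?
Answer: -96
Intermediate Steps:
b = -6 (b = (-5 + 4) - 5 = -1 - 5 = -6)
w = 6 (w = -2*(-3) = 6)
T(k, g) = -18 + 6*k (T(k, g) = 6*(k - 3) = 6*(-3 + k) = -18 + 6*k)
X = -8 (X = -6 - 1*2 = -6 - 2 = -8)
(T(4, -1)*2)*X = ((-18 + 6*4)*2)*(-8) = ((-18 + 24)*2)*(-8) = (6*2)*(-8) = 12*(-8) = -96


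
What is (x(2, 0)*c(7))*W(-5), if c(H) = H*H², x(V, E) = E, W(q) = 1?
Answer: 0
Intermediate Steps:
c(H) = H³
(x(2, 0)*c(7))*W(-5) = (0*7³)*1 = (0*343)*1 = 0*1 = 0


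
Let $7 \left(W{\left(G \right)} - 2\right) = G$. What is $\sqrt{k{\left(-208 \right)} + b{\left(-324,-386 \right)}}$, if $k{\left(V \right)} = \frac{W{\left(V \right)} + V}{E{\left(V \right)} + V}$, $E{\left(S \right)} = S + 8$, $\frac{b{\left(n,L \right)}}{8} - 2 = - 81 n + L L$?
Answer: $\frac{\sqrt{79411295509}}{238} \approx 1184.0$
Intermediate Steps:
$W{\left(G \right)} = 2 + \frac{G}{7}$
$b{\left(n,L \right)} = 16 - 648 n + 8 L^{2}$ ($b{\left(n,L \right)} = 16 + 8 \left(- 81 n + L L\right) = 16 + 8 \left(- 81 n + L^{2}\right) = 16 + 8 \left(L^{2} - 81 n\right) = 16 + \left(- 648 n + 8 L^{2}\right) = 16 - 648 n + 8 L^{2}$)
$E{\left(S \right)} = 8 + S$
$k{\left(V \right)} = \frac{2 + \frac{8 V}{7}}{8 + 2 V}$ ($k{\left(V \right)} = \frac{\left(2 + \frac{V}{7}\right) + V}{\left(8 + V\right) + V} = \frac{2 + \frac{8 V}{7}}{8 + 2 V}$)
$\sqrt{k{\left(-208 \right)} + b{\left(-324,-386 \right)}} = \sqrt{\frac{7 + 4 \left(-208\right)}{7 \left(4 - 208\right)} + \left(16 - -209952 + 8 \left(-386\right)^{2}\right)} = \sqrt{\frac{7 - 832}{7 \left(-204\right)} + \left(16 + 209952 + 8 \cdot 148996\right)} = \sqrt{\frac{1}{7} \left(- \frac{1}{204}\right) \left(-825\right) + \left(16 + 209952 + 1191968\right)} = \sqrt{\frac{275}{476} + 1401936} = \sqrt{\frac{667321811}{476}} = \frac{\sqrt{79411295509}}{238}$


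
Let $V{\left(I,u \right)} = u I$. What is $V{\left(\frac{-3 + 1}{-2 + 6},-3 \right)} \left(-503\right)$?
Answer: $- \frac{1509}{2} \approx -754.5$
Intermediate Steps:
$V{\left(I,u \right)} = I u$
$V{\left(\frac{-3 + 1}{-2 + 6},-3 \right)} \left(-503\right) = \frac{-3 + 1}{-2 + 6} \left(-3\right) \left(-503\right) = - \frac{2}{4} \left(-3\right) \left(-503\right) = \left(-2\right) \frac{1}{4} \left(-3\right) \left(-503\right) = \left(- \frac{1}{2}\right) \left(-3\right) \left(-503\right) = \frac{3}{2} \left(-503\right) = - \frac{1509}{2}$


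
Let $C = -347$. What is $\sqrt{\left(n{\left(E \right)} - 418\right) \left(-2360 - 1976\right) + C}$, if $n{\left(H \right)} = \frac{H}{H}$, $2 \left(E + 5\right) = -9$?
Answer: $\sqrt{1807765} \approx 1344.5$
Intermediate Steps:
$E = - \frac{19}{2}$ ($E = -5 + \frac{1}{2} \left(-9\right) = -5 - \frac{9}{2} = - \frac{19}{2} \approx -9.5$)
$n{\left(H \right)} = 1$
$\sqrt{\left(n{\left(E \right)} - 418\right) \left(-2360 - 1976\right) + C} = \sqrt{\left(1 - 418\right) \left(-2360 - 1976\right) - 347} = \sqrt{\left(-417\right) \left(-4336\right) - 347} = \sqrt{1808112 - 347} = \sqrt{1807765}$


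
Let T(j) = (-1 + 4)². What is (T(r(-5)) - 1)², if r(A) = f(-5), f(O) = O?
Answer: 64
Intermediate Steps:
r(A) = -5
T(j) = 9 (T(j) = 3² = 9)
(T(r(-5)) - 1)² = (9 - 1)² = 8² = 64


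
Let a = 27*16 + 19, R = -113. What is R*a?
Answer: -50963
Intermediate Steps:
a = 451 (a = 432 + 19 = 451)
R*a = -113*451 = -50963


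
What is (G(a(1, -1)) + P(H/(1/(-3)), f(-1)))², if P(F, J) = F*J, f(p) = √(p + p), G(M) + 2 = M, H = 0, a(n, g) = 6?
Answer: 16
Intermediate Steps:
G(M) = -2 + M
f(p) = √2*√p (f(p) = √(2*p) = √2*√p)
(G(a(1, -1)) + P(H/(1/(-3)), f(-1)))² = ((-2 + 6) + (0/(1/(-3)))*(√2*√(-1)))² = (4 + (0/(-⅓))*(√2*I))² = (4 + (0*(-3))*(I*√2))² = (4 + 0*(I*√2))² = (4 + 0)² = 4² = 16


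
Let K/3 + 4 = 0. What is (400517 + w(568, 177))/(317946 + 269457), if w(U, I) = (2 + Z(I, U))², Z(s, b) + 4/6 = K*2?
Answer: 3609277/5286627 ≈ 0.68272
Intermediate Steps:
K = -12 (K = -12 + 3*0 = -12 + 0 = -12)
Z(s, b) = -74/3 (Z(s, b) = -⅔ - 12*2 = -⅔ - 24 = -74/3)
w(U, I) = 4624/9 (w(U, I) = (2 - 74/3)² = (-68/3)² = 4624/9)
(400517 + w(568, 177))/(317946 + 269457) = (400517 + 4624/9)/(317946 + 269457) = (3609277/9)/587403 = (3609277/9)*(1/587403) = 3609277/5286627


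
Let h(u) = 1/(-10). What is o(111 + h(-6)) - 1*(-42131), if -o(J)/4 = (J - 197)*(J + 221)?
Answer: 3910934/25 ≈ 1.5644e+5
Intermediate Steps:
h(u) = -⅒
o(J) = -4*(-197 + J)*(221 + J) (o(J) = -4*(J - 197)*(J + 221) = -4*(-197 + J)*(221 + J))
o(111 + h(-6)) - 1*(-42131) = (174148 - 96*(111 - ⅒) - 4*(111 - ⅒)²) - 1*(-42131) = (174148 - 96*1109/10 - 4*(1109/10)²) + 42131 = (174148 - 53232/5 - 4*1229881/100) + 42131 = (174148 - 53232/5 - 1229881/25) + 42131 = 2857659/25 + 42131 = 3910934/25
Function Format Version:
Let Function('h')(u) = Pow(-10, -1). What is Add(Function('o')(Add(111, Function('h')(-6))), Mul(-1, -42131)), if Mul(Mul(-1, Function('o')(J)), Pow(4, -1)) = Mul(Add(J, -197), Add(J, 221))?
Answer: Rational(3910934, 25) ≈ 1.5644e+5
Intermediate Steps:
Function('h')(u) = Rational(-1, 10)
Function('o')(J) = Mul(-4, Add(-197, J), Add(221, J)) (Function('o')(J) = Mul(-4, Mul(Add(J, -197), Add(J, 221))) = Mul(-4, Mul(Add(-197, J), Add(221, J))) = Mul(-4, Add(-197, J), Add(221, J)))
Add(Function('o')(Add(111, Function('h')(-6))), Mul(-1, -42131)) = Add(Add(174148, Mul(-96, Add(111, Rational(-1, 10))), Mul(-4, Pow(Add(111, Rational(-1, 10)), 2))), Mul(-1, -42131)) = Add(Add(174148, Mul(-96, Rational(1109, 10)), Mul(-4, Pow(Rational(1109, 10), 2))), 42131) = Add(Add(174148, Rational(-53232, 5), Mul(-4, Rational(1229881, 100))), 42131) = Add(Add(174148, Rational(-53232, 5), Rational(-1229881, 25)), 42131) = Add(Rational(2857659, 25), 42131) = Rational(3910934, 25)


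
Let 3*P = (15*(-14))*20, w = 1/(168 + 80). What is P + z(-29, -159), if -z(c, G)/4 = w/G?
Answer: -13801199/9858 ≈ -1400.0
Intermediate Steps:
w = 1/248 ≈ 0.0040323
P = -1400 (P = ((15*(-14))*20)/3 = (-210*20)/3 = (⅓)*(-4200) = -1400)
z(c, G) = -1/(62*G)
P + z(-29, -159) = -1400 - 1/62/(-159) = -1400 - 1/62*(-1/159) = -1400 + 1/9858 = -13801199/9858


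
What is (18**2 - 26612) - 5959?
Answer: -32247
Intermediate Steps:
(18**2 - 26612) - 5959 = (324 - 26612) - 5959 = -26288 - 5959 = -32247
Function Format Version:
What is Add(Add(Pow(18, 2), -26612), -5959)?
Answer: -32247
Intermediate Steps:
Add(Add(Pow(18, 2), -26612), -5959) = Add(Add(324, -26612), -5959) = Add(-26288, -5959) = -32247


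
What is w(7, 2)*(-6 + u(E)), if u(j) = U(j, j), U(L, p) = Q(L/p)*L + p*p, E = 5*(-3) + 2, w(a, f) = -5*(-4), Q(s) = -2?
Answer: 3780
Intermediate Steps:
w(a, f) = 20
E = -13 (E = -15 + 2 = -13)
U(L, p) = p² - 2*L (U(L, p) = -2*L + p*p = -2*L + p² = p² - 2*L)
u(j) = j² - 2*j
w(7, 2)*(-6 + u(E)) = 20*(-6 - 13*(-2 - 13)) = 20*(-6 - 13*(-15)) = 20*(-6 + 195) = 20*189 = 3780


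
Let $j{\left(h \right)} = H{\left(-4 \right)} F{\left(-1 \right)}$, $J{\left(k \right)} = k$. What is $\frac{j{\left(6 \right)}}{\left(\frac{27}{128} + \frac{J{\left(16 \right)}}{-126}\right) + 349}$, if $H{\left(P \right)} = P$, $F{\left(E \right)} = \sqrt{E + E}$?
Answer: $- \frac{32256 i \sqrt{2}}{2815013} \approx - 0.016205 i$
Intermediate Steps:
$F{\left(E \right)} = \sqrt{2} \sqrt{E}$ ($F{\left(E \right)} = \sqrt{2 E} = \sqrt{2} \sqrt{E}$)
$j{\left(h \right)} = - 4 i \sqrt{2}$ ($j{\left(h \right)} = - 4 \sqrt{2} \sqrt{-1} = - 4 \sqrt{2} i = - 4 i \sqrt{2}$)
$\frac{j{\left(6 \right)}}{\left(\frac{27}{128} + \frac{J{\left(16 \right)}}{-126}\right) + 349} = \frac{\left(-4\right) i \sqrt{2}}{\left(\frac{27}{128} + \frac{16}{-126}\right) + 349} = \frac{\left(-4\right) i \sqrt{2}}{\left(27 \cdot \frac{1}{128} + 16 \left(- \frac{1}{126}\right)\right) + 349} = \frac{\left(-4\right) i \sqrt{2}}{\left(\frac{27}{128} - \frac{8}{63}\right) + 349} = \frac{\left(-4\right) i \sqrt{2}}{\frac{677}{8064} + 349} = \frac{\left(-4\right) i \sqrt{2}}{\frac{2815013}{8064}} = - 4 i \sqrt{2} \cdot \frac{8064}{2815013} = - \frac{32256 i \sqrt{2}}{2815013}$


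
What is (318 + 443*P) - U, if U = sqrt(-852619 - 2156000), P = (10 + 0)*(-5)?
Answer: -21832 - 3*I*sqrt(334291) ≈ -21832.0 - 1734.5*I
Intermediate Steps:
P = -50 (P = 10*(-5) = -50)
U = 3*I*sqrt(334291) (U = sqrt(-3008619) = 3*I*sqrt(334291) ≈ 1734.5*I)
(318 + 443*P) - U = (318 + 443*(-50)) - 3*I*sqrt(334291) = (318 - 22150) - 3*I*sqrt(334291) = -21832 - 3*I*sqrt(334291)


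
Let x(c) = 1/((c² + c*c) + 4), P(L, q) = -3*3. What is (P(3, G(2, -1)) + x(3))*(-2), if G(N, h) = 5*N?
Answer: 197/11 ≈ 17.909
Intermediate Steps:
P(L, q) = -9
x(c) = 1/(4 + 2*c²) (x(c) = 1/((c² + c²) + 4) = 1/(2*c² + 4) = 1/(4 + 2*c²))
(P(3, G(2, -1)) + x(3))*(-2) = (-9 + 1/(2*(2 + 3²)))*(-2) = (-9 + 1/(2*(2 + 9)))*(-2) = (-9 + (½)/11)*(-2) = (-9 + (½)*(1/11))*(-2) = (-9 + 1/22)*(-2) = -197/22*(-2) = 197/11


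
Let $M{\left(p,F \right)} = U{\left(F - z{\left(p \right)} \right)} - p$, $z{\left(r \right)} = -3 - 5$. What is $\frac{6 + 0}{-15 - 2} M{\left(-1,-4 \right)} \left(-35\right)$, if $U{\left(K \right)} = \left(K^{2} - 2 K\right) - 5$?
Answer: $\frac{840}{17} \approx 49.412$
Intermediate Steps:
$z{\left(r \right)} = -8$
$U{\left(K \right)} = -5 + K^{2} - 2 K$
$M{\left(p,F \right)} = -21 + \left(8 + F\right)^{2} - p - 2 F$ ($M{\left(p,F \right)} = \left(-5 + \left(F - -8\right)^{2} - 2 \left(F - -8\right)\right) - p = \left(-5 + \left(F + 8\right)^{2} - 2 \left(F + 8\right)\right) - p = \left(-5 + \left(8 + F\right)^{2} - 2 \left(8 + F\right)\right) - p = \left(-5 + \left(8 + F\right)^{2} - \left(16 + 2 F\right)\right) - p = \left(-21 + \left(8 + F\right)^{2} - 2 F\right) - p = -21 + \left(8 + F\right)^{2} - p - 2 F$)
$\frac{6 + 0}{-15 - 2} M{\left(-1,-4 \right)} \left(-35\right) = \frac{6 + 0}{-15 - 2} \left(43 + \left(-4\right)^{2} - -1 + 14 \left(-4\right)\right) \left(-35\right) = \frac{6}{-17} \left(43 + 16 + 1 - 56\right) \left(-35\right) = 6 \left(- \frac{1}{17}\right) 4 \left(-35\right) = \left(- \frac{6}{17}\right) \left(-140\right) = \frac{840}{17}$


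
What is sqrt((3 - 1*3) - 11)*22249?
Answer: 22249*I*sqrt(11) ≈ 73792.0*I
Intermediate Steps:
sqrt((3 - 1*3) - 11)*22249 = sqrt((3 - 3) - 11)*22249 = sqrt(0 - 11)*22249 = sqrt(-11)*22249 = (I*sqrt(11))*22249 = 22249*I*sqrt(11)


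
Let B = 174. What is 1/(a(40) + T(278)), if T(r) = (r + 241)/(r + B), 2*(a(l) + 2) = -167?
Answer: -452/38127 ≈ -0.011855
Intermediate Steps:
a(l) = -171/2 (a(l) = -2 + (1/2)*(-167) = -2 - 167/2 = -171/2)
T(r) = (241 + r)/(174 + r) (T(r) = (r + 241)/(r + 174) = (241 + r)/(174 + r))
1/(a(40) + T(278)) = 1/(-171/2 + (241 + 278)/(174 + 278)) = 1/(-171/2 + 519/452) = 1/(-38127/452) = -452/38127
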